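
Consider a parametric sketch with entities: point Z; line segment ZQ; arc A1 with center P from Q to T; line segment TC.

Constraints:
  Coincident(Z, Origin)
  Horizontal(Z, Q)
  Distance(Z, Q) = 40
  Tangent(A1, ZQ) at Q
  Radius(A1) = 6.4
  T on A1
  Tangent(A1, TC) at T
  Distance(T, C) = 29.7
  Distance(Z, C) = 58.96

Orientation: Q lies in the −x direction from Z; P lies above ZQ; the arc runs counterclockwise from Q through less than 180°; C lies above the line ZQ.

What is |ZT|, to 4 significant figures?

35.38

Z is at the origin; Z and Q share the same y with |ZQ| = 40.0 and Q on the −x side, so Q = (-40.00, 0.000). The tangent condition forces PQ to be normal to ZQ, so P = Q + (0, 6.4) = (-40.00, 6.400). Since PT ⟂ TC (tangency), |PC| = √(6.4² + 29.7²) = 30.38 regardless of where T sits on A1. So C lies on both circle(Z, 58.96) and circle(P, 30.38); the above-ZQ intersection is C = (-46.66, 36.04). T is the foot of the tangent from C: T = (-34.19, 9.087).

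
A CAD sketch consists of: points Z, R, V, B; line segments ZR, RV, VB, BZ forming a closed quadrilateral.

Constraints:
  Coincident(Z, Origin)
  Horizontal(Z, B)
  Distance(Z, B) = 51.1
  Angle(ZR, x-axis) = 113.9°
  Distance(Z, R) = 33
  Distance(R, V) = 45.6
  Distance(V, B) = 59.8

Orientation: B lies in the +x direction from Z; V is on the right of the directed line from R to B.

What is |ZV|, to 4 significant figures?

16.43

Z is at the origin; Z and B share the same y with |ZB| = 51.1 and B in +x, so B = (51.1, 0). ZR runs at 113.9° with |ZR| = 33.0, so R = (-13.37, 30.17). V is determined by |RV| = 45.6 and |VB| = 59.8 together: it lies at the intersection of circle(R, 45.6) and circle(B, 59.8). With |RB| = 71.18, the foot of the radical line on RB is 25.08 from R and the perpendicular offset is √(45.6² − 25.08²) = 38.09. Taking the right-of-RB solution: V = (-6.800, -14.95).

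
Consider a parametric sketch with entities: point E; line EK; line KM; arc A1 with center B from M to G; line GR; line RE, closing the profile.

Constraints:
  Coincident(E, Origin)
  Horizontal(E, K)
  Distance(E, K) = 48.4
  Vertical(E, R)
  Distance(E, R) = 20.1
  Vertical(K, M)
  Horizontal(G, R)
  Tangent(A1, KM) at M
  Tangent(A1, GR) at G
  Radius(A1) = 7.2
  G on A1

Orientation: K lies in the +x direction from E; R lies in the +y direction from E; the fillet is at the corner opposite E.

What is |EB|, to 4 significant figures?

43.17

ER is vertical with |ER| = 20.1 and R on the +y side, so R = (0.000, 20.10). The virtual corner opposite E is at (48.40, 20.10). Since A1 is tangent to KM there, BM ⟂ KM and tangency of A1 to GR means the radius BG is perpendicular to GR, with radius 7.2, so the center B sits 7.2 in from both sides at B = (41.20, 12.90). Then |EB| = |B − E| = 43.17.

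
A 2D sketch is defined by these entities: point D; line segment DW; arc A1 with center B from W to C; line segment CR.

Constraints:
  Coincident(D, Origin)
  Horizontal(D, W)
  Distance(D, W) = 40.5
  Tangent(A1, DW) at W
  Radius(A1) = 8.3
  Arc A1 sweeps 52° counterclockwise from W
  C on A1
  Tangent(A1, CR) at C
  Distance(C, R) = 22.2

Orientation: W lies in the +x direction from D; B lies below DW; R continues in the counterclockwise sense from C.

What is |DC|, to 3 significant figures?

34.1

D is at the origin; D and W share the same y with |DW| = 40.5 and W on the +x side, so W = (40.5, 0.00). A1 meets DW tangentially, so BW is at right angles to DW, so B = W + (0, -8.3) = (40.5, -8.30). On A1, W sits at bearing 90° from B; a 52° counterclockwise sweep puts C at bearing 142°, so C = B + 8.3·(cos 142°, sin 142°) = (34.0, -3.19). Then |DC| = |C − D| = 34.1.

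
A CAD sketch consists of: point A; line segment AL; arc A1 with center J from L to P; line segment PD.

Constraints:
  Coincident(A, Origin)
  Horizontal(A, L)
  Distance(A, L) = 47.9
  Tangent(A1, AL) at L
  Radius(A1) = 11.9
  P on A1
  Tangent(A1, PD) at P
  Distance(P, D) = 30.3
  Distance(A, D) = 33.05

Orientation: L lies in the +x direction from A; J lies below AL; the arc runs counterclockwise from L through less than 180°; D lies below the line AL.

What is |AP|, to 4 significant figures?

39.12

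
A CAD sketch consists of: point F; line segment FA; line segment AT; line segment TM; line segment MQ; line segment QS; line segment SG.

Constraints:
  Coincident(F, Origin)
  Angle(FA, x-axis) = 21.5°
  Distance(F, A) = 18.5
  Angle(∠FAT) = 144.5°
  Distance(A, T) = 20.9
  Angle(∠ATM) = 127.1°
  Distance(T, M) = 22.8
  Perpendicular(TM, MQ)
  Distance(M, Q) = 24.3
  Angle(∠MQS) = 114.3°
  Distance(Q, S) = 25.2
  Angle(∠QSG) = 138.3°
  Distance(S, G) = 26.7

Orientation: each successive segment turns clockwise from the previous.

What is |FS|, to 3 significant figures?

13.0

F is at the origin; FA runs at 21.5° with length 18.5, so A = (17.2, 6.78). ∠FAT = 144.5° gives AT at -14.0° from the x-axis; with |AT| = 20.9, T = (37.5, 1.72). ∠ATM = 127.1° gives TM at -66.9° from the x-axis; with |TM| = 22.8, M = (46.4, -19.2). TM ⟂ MQ, so MQ runs at -157°; with |MQ| = 24.3, Q = (24.1, -28.8). ∠MQS = 114.3° gives QS at 137° from the x-axis; with |QS| = 25.2, S = (5.54, -11.7). Then |FS| = |S − F| = 13.0.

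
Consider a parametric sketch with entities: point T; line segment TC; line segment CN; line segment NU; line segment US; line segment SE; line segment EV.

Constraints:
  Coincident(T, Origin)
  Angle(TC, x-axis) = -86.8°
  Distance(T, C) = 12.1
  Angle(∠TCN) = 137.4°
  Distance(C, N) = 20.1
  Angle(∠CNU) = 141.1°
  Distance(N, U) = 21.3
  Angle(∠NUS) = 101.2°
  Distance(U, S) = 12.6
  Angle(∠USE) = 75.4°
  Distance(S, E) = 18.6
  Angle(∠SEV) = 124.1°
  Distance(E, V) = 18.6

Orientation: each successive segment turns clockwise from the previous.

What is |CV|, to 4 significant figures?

20.73

∠USE = 75.4° gives SE at 8.300° from the x-axis; with |SE| = 18.6, E = (-19.44, -17.64). ∠SEV = 124.1° gives EV at -47.60° from the x-axis; with |EV| = 18.6, V = (-6.896, -31.38). Then |CV| = |V − C| = 20.73.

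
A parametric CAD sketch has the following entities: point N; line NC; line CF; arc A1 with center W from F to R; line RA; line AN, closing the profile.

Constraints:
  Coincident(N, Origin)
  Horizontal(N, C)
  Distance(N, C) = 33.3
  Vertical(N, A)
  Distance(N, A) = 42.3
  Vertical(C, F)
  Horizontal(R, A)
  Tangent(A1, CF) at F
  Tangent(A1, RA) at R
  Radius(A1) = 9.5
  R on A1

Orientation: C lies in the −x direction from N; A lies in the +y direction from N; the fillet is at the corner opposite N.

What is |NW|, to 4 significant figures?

40.53

N is at the origin; N and C share the same y with |NC| = 33.3 and C on the −x side, so C = (-33.30, 0.000). NA is vertical with |NA| = 42.3 and A on the +y side, so A = (0.000, 42.30). The virtual corner opposite N is at (-33.30, 42.30). Tangency of A1 to CF means the radius WF is perpendicular to CF and tangency of A1 to RA means the radius WR is perpendicular to RA, with radius 9.5, so the center W sits 9.5 in from both sides at W = (-23.80, 32.80). Then |NW| = |W − N| = 40.53.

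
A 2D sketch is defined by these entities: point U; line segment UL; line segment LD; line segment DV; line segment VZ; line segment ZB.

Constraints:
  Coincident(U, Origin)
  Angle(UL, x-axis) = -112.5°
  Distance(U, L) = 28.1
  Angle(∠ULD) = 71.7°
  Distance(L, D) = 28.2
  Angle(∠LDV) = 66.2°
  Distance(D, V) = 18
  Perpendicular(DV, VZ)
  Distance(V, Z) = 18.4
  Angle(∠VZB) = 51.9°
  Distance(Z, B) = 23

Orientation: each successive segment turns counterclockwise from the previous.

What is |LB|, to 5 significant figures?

24.455

DV ⟂ VZ, so VZ runs at -160.40°; with |VZ| = 18.4, Z = (-6.0011, -17.242). ∠VZB = 51.9° gives ZB at -32.300° from the x-axis; with |ZB| = 23.0, B = (13.440, -29.532). Then |LB| = |B − L| = 24.455.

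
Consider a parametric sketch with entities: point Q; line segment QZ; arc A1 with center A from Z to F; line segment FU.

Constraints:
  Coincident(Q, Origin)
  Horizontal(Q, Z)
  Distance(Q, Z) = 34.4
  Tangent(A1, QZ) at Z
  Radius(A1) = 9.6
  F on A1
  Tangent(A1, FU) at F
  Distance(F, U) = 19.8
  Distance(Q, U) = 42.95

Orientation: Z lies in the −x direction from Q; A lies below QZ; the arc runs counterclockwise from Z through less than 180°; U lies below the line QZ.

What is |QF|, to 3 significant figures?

44.7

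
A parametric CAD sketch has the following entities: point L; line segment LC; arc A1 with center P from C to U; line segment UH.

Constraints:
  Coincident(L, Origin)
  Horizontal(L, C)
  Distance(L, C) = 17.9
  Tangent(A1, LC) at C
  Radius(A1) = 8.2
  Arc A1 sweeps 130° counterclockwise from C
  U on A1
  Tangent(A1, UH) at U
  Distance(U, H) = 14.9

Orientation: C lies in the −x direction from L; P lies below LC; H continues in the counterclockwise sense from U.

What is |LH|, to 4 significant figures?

28.85

L is at the origin; LC is horizontal with |LC| = 17.9 and C on the −x side, so C = (-17.90, 0.000). Tangency of A1 to LC means the radius PC is perpendicular to LC, so P = C + (0, -8.2) = (-17.90, -8.200). On A1, C sits at bearing 90° from P; a 130° counterclockwise sweep puts U at bearing 220°, so U = P + 8.2·(cos 220°, sin 220°) = (-24.18, -13.47). Since A1 is tangent to UH there, PU ⟂ UH, so UH runs along (−sin 220°, cos 220°); with |UH| = 14.9, H = (-14.60, -24.88). Then |LH| = |H − L| = 28.85.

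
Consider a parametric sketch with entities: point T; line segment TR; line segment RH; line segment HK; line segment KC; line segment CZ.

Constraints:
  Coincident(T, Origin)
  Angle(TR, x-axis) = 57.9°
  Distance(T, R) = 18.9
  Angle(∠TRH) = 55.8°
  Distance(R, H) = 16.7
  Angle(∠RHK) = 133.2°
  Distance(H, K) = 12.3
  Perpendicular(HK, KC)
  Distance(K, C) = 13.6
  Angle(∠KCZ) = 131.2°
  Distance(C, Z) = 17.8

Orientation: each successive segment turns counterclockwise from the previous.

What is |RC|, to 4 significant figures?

23.77

T is at the origin; TR runs at 57.9° with length 18.9, so R = (10.04, 16.01). ∠TRH = 55.8° gives RH at -177.9° from the x-axis; with |RH| = 16.7, H = (-6.645, 15.40). ∠RHK = 133.2° gives HK at -131.1° from the x-axis; with |HK| = 12.3, K = (-14.73, 6.130). HK is perpendicular to KC, so KC runs at -41.10°; with |KC| = 13.6, C = (-4.483, -2.810). Then |RC| = |C − R| = 23.77.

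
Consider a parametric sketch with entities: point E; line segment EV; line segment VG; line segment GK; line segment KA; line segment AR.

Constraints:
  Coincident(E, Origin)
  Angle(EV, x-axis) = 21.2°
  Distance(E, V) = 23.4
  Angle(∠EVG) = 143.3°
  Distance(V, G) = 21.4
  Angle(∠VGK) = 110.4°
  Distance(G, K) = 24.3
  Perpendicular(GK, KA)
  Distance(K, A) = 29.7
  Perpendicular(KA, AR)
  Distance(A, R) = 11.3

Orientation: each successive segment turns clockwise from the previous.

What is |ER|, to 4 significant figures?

18.90

E is at the origin; EV runs at 21.2° with length 23.4, so V = (21.82, 8.462). ∠EVG = 143.3° gives VG at -15.50° from the x-axis; with |VG| = 21.4, G = (42.44, 2.743). ∠VGK = 110.4° gives GK at -85.10° from the x-axis; with |GK| = 24.3, K = (44.51, -21.47). GK is perpendicular to KA, so KA runs at -175.1°; with |KA| = 29.7, A = (14.92, -24.00). KA ⟂ AR, so AR runs at 94.90°; with |AR| = 11.3, R = (13.96, -12.75). Then |ER| = |R − E| = 18.90.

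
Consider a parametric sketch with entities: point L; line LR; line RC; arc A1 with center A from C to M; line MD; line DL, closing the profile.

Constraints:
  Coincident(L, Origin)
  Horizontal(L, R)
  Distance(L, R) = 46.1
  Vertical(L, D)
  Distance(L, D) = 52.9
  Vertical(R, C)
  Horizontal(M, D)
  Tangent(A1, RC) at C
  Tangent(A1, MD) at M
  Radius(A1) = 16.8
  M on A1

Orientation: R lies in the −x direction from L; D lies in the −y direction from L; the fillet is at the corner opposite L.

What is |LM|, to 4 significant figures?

60.47

L is at the origin; LR is horizontal with |LR| = 46.1 and R on the −x side, so R = (-46.10, 0.000). L and D share the same x with |LD| = 52.9 and D on the −y side, so D = (0.000, -52.90). The virtual corner opposite L is at (-46.10, -52.90). Tangency of A1 to RC means the radius AC is perpendicular to RC and tangency of A1 to MD means the radius AM is perpendicular to MD, with radius 16.8, so the center A sits 16.8 in from both sides at A = (-29.30, -36.10). That places the tangent points at C = (-46.10, -36.10) on RC and M = (-29.30, -52.90) on MD. Then |LM| = |M − L| = 60.47.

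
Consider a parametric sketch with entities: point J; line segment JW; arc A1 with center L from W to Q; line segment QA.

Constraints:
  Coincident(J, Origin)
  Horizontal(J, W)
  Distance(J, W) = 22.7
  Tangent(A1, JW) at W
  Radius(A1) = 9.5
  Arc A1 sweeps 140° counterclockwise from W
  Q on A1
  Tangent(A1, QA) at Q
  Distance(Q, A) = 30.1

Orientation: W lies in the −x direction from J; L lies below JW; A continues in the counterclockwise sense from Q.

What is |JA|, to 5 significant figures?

36.580

J is at the origin; J and W share the same y with |JW| = 22.7 and W on the −x side, so W = (-22.700, 0.0000). Since A1 is tangent to JW there, LW ⟂ JW, so L = W + (0, -9.5) = (-22.700, -9.5000). On A1, W sits at bearing 90° from L; a 140° counterclockwise sweep puts Q at bearing 230°, so Q = L + 9.5·(cos 230°, sin 230°) = (-28.806, -16.777). Tangency of A1 to QA means the radius LQ is perpendicular to QA, so QA runs along (−sin 230°, cos 230°); with |QA| = 30.1, A = (-5.7485, -36.125). Then |JA| = |A − J| = 36.580.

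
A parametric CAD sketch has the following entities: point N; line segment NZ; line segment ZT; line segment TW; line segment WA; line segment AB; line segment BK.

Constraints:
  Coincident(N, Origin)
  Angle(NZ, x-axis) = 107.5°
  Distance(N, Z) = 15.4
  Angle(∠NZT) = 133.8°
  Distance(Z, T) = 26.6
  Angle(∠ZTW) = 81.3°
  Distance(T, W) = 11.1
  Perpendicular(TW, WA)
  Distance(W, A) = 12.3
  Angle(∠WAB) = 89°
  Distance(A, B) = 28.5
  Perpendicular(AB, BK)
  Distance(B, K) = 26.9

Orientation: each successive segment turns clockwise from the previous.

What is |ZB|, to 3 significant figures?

25.9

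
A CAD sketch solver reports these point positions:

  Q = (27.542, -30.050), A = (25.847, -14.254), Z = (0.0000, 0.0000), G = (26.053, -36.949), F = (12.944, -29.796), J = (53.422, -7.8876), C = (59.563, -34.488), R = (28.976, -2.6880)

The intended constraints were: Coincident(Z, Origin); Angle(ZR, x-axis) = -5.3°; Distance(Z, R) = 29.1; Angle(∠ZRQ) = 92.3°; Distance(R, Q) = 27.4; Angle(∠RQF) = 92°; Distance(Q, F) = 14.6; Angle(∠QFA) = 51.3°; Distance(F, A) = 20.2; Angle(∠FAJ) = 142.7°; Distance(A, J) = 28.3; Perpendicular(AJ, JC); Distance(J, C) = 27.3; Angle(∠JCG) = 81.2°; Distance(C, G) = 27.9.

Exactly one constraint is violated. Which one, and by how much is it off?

Distance(C, G) = 27.9 — off by 5.70.

Z = (0.00, 0.00) ✓; ZR at -5.300° ✓; |ZR| = 29.10 ✓; ∠ZRQ = 92.30° ✓; |RQ| = 27.40 ✓; ∠RQF = 92.00° ✓; |QF| = 14.60 ✓; ∠QFA = 51.30° ✓; |FA| = 20.20 ✓; ∠FAJ = 142.7° ✓; |AJ| = 28.30 ✓; ∠(AJ, JC) = 90.00° ✓; |JC| = 27.30 ✓; ∠JCG = 81.20° ✓; |CG| = 33.60 ✗.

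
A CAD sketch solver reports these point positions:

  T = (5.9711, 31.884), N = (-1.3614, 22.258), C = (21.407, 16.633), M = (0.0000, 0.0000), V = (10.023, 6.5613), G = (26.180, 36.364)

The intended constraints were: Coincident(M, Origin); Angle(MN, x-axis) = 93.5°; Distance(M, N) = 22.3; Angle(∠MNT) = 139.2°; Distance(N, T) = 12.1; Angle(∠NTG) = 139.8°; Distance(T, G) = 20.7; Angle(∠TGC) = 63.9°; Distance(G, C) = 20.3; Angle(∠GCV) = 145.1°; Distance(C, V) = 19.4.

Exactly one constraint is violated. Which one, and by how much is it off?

Distance(C, V) = 19.4 — off by 4.20.

M = (0.00, 0.00) ✓; MN at 93.50° ✓; |MN| = 22.30 ✓; ∠MNT = 139.2° ✓; |NT| = 12.10 ✓; ∠NTG = 139.8° ✓; |TG| = 20.70 ✓; ∠TGC = 63.90° ✓; |GC| = 20.30 ✓; ∠GCV = 145.1° ✓; |CV| = 15.20 ✗.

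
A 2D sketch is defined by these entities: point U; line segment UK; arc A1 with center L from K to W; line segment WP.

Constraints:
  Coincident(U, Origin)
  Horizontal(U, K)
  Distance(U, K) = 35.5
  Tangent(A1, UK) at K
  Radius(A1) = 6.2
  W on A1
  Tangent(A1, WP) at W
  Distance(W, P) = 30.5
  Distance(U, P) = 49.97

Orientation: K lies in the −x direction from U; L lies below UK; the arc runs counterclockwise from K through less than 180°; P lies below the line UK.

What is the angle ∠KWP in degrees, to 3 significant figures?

127°

Checks: |LW| = 6.200 ✓; ∠(LW, WP) = 90.00° ✓; |WP| = 30.50 ✓; |UP| = 49.97 ✓.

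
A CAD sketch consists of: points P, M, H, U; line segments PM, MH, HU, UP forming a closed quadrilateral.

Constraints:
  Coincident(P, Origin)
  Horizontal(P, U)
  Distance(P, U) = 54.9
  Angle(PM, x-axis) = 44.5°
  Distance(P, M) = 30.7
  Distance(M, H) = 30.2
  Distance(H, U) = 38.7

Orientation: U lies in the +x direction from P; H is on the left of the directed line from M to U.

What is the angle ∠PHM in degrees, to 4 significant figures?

5.832°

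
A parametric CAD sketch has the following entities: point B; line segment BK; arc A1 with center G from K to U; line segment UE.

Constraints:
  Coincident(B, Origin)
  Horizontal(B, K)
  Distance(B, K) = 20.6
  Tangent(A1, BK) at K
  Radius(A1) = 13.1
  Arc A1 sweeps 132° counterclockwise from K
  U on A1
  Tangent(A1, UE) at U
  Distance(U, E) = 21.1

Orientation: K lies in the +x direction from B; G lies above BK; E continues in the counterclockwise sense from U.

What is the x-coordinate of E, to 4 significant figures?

16.22

B is at the origin; BK is horizontal with |BK| = 20.6 and K on the +x side, so K = (20.60, 0.000). The tangent condition forces GK to be normal to BK, so G = K + (0, 13.1) = (20.60, 13.10). On A1, K sits at bearing -90° from G; a 132° counterclockwise sweep puts U at bearing 42°, so U = G + 13.1·(cos 42°, sin 42°) = (30.34, 21.87). A1 meets UE tangentially, so GU is at right angles to UE, so UE runs along (−sin 42°, cos 42°); with |UE| = 21.1, E = (16.22, 37.55). So E.x = 16.22.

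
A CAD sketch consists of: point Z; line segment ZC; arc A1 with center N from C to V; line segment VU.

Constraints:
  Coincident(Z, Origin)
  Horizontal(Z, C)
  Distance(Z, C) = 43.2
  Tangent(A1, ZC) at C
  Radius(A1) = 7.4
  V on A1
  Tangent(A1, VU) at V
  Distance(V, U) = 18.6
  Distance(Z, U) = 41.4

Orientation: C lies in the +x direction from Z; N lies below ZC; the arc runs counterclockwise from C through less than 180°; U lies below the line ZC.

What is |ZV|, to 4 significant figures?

36.43

Z is at the origin; Z and C share the same y with |ZC| = 43.2 and C on the +x side, so C = (43.20, 0.000). Since A1 is tangent to ZC there, NC ⟂ ZC, so N = C + (0, -7.4) = (43.20, -7.400). Since NV ⟂ VU (tangency), |NU| = √(7.4² + 18.6²) = 20.02 regardless of where V sits on A1. So U lies on both circle(Z, 41.4) and circle(N, 20.02); the below-ZC intersection is U = (33.20, -24.74). V is the foot of the tangent from U: V = (35.88, -6.333).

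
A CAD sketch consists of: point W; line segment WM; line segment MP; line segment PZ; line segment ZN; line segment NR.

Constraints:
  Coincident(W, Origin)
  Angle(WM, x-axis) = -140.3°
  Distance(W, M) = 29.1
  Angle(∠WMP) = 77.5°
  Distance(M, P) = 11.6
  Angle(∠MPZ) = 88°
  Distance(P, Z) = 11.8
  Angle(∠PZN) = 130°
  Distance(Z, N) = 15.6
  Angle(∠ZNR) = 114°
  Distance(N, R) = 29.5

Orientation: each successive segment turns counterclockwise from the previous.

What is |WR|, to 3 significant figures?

39.4

W is at the origin; WM runs at -140.3° with length 29.1, so M = (-22.4, -18.6). ∠WMP = 77.5° gives MP at -37.8° from the x-axis; with |MP| = 11.6, P = (-13.2, -25.7). ∠MPZ = 88.0° gives PZ at 54.2° from the x-axis; with |PZ| = 11.8, Z = (-6.32, -16.1). ∠PZN = 130.0° gives ZN at 104° from the x-axis; with |ZN| = 15.6, N = (-10.1, -1.00). ∠ZNR = 114.0° gives NR at 170° from the x-axis; with |NR| = 29.5, R = (-39.2, 4.02). Then |WR| = |R − W| = 39.4.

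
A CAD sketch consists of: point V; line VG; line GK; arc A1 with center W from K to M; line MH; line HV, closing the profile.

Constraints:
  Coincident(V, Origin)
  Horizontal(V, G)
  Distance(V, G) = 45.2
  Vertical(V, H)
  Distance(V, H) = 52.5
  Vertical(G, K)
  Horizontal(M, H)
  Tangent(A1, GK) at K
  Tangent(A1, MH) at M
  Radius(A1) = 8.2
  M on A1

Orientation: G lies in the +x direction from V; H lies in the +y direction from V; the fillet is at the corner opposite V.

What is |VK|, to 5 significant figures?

63.289

V is at the origin; V and G share the same y with |VG| = 45.2 and G on the +x side, so G = (45.200, 0.0000). V and H share the same x with |VH| = 52.5 and H on the +y side, so H = (0.0000, 52.500). The virtual corner opposite V is at (45.200, 52.500). Since A1 is tangent to GK there, WK ⟂ GK and since A1 is tangent to MH there, WM ⟂ MH, with radius 8.2, so the center W sits 8.2 in from both sides at W = (37.000, 44.300). That places the tangent points at K = (45.200, 44.300) on GK and M = (37.000, 52.500) on MH. Then |VK| = |K − V| = 63.289.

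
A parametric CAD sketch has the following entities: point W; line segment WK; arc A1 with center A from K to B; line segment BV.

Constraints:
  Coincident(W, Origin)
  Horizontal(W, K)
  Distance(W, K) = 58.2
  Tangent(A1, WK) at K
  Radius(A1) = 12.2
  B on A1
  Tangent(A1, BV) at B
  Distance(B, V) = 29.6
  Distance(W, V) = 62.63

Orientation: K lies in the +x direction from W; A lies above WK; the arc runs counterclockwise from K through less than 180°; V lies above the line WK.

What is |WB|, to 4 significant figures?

70.10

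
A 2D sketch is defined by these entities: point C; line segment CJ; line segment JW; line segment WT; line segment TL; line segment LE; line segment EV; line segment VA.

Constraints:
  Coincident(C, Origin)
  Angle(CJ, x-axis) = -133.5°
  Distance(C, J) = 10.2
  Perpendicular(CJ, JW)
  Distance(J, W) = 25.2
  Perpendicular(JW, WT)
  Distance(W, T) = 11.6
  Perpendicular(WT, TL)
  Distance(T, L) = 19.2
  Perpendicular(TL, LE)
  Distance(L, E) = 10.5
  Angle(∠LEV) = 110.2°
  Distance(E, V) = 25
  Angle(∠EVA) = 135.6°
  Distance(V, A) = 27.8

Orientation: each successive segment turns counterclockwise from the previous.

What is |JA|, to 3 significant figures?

55.0

C is at the origin; CJ runs at -133.5° with length 10.2, so J = (-7.02, -7.40). The perpendicularity gives JW at right angles to CJ, so JW runs at -43.5°; with |JW| = 25.2, W = (11.3, -24.7). JW ⟂ WT, so WT runs at 46.5°; with |WT| = 11.6, T = (19.2, -16.3). The perpendicularity gives TL at right angles to WT, so TL runs at 136°; with |TL| = 19.2, L = (5.32, -3.11). TL is perpendicular to LE, so LE runs at -134°; with |LE| = 10.5, E = (-1.91, -10.7). ∠LEV = 110.2° gives EV at -63.7° from the x-axis; with |EV| = 25.0, V = (9.16, -33.1). ∠EVA = 135.6° gives VA at -19.3° from the x-axis; with |VA| = 27.8, A = (35.4, -42.3). Then |JA| = |A − J| = 55.0.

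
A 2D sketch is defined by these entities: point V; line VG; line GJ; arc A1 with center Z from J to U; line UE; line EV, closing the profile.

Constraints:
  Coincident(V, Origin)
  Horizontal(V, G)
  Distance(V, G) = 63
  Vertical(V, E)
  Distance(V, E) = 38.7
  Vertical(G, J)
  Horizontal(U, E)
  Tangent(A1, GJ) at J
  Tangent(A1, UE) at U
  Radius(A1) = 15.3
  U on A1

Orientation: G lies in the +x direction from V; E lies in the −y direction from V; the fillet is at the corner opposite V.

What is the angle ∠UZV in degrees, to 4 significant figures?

116.1°

V is at the origin; V and G share the same y with |VG| = 63.0 and G on the +x side, so G = (63.00, 0.000). VE is vertical with |VE| = 38.7 and E on the −y side, so E = (0.000, -38.70). The virtual corner opposite V is at (63.00, -38.70). Tangency of A1 to GJ means the radius ZJ is perpendicular to GJ and since A1 is tangent to UE there, ZU ⟂ UE, with radius 15.3, so the center Z sits 15.3 in from both sides at Z = (47.70, -23.40). That places the tangent points at J = (63.00, -23.40) on GJ and U = (47.70, -38.70) on UE. Then cos ∠UZV = ZU·ZV / (|ZU||ZV|), giving 116.1°.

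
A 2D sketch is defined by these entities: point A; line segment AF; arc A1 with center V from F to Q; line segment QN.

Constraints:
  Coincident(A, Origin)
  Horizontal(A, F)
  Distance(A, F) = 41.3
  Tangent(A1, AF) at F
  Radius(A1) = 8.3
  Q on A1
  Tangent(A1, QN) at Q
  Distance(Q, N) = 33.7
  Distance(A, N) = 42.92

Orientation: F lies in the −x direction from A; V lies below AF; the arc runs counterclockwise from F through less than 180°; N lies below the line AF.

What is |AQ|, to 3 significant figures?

49.0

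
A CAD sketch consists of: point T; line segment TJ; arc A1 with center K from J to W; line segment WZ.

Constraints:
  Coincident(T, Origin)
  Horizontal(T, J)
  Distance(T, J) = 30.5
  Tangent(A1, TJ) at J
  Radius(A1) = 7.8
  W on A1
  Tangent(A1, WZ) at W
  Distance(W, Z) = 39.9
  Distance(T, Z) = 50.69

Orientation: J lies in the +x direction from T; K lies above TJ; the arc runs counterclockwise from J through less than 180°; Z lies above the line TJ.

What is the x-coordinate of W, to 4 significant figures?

37.45

Checks: |KW| = 7.800 ✓; ∠(KW, WZ) = 90.00° ✓; |WZ| = 39.90 ✓; |TZ| = 50.69 ✓.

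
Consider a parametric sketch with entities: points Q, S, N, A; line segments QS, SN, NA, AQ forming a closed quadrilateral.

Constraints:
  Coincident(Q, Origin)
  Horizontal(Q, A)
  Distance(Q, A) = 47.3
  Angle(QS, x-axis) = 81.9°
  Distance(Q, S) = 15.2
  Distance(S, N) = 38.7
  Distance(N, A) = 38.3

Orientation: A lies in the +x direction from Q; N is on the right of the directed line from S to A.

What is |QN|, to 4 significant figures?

26.31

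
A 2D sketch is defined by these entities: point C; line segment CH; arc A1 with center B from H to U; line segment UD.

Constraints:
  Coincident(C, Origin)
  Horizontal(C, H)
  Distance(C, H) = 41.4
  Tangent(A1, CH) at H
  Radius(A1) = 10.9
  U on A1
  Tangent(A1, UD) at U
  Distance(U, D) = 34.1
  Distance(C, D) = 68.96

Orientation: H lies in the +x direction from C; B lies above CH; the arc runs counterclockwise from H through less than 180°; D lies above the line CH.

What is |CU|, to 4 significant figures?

53.43

Checks: |CH| = 41.40 ✓; |BU| = 10.90 ✓; ∠(BU, UD) = 90.00° ✓; |UD| = 34.10 ✓; |CD| = 68.96 ✓.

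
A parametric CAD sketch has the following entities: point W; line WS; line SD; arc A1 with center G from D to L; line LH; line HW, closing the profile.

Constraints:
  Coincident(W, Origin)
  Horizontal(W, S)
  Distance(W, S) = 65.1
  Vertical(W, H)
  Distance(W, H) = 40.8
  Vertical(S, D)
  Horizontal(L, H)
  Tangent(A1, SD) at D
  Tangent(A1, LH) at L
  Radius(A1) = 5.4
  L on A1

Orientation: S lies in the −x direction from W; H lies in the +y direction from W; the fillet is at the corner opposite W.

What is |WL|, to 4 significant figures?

72.31

W is at the origin; WS is horizontal with |WS| = 65.1 and S on the −x side, so S = (-65.10, 0.000). W and H share the same x with |WH| = 40.8 and H on the +y side, so H = (0.000, 40.80). The virtual corner opposite W is at (-65.10, 40.80). Since A1 is tangent to SD there, GD ⟂ SD and since A1 is tangent to LH there, GL ⟂ LH, with radius 5.4, so the center G sits 5.4 in from both sides at G = (-59.70, 35.40). That places the tangent points at D = (-65.10, 35.40) on SD and L = (-59.70, 40.80) on LH. Then |WL| = |L − W| = 72.31.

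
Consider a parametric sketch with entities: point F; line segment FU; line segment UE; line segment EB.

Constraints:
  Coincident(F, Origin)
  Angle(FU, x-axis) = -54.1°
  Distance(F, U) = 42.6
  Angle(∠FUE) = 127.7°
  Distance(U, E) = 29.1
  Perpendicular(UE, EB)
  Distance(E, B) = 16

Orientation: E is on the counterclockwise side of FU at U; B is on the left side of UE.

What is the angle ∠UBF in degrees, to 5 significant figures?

46.602°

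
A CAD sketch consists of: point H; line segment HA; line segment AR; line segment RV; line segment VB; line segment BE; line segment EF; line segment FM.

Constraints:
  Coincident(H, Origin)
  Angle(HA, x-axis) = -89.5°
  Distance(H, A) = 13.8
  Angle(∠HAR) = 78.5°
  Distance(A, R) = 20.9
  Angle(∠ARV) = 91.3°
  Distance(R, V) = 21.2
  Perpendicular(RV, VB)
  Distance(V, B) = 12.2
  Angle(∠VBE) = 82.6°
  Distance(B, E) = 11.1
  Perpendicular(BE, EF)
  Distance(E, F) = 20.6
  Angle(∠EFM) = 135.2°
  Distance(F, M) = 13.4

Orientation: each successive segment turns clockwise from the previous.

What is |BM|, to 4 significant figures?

30.15

H is at the origin; HA runs at -89.5° with length 13.8, so A = (0.1204, -13.80). ∠HAR = 78.5° gives AR at 169.0° from the x-axis; with |AR| = 20.9, R = (-20.40, -9.812). ∠ARV = 91.3° gives RV at 80.30° from the x-axis; with |RV| = 21.2, V = (-16.82, 11.09). RV is perpendicular to VB, so VB runs at -9.700°; with |VB| = 12.2, B = (-4.798, 9.030). ∠VBE = 82.6° gives BE at -107.1° from the x-axis; with |BE| = 11.1, E = (-8.062, -1.580). BE ⟂ EF, so EF runs at 162.9°; with |EF| = 20.6, F = (-27.75, 4.478). ∠EFM = 135.2° gives FM at 118.1° from the x-axis; with |FM| = 13.4, M = (-34.06, 16.30). Then |BM| = |M − B| = 30.15.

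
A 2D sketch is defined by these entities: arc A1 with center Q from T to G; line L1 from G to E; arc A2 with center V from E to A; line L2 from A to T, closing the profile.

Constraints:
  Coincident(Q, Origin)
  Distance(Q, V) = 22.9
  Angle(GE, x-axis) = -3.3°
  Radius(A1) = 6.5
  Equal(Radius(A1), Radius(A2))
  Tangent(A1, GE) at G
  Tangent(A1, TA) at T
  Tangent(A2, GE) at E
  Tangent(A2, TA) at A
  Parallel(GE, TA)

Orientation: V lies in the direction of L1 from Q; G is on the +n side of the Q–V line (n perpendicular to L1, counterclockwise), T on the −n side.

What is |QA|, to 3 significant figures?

23.8

The slot axis is L1's direction at -3.3°, so u = (cos -3.3°, sin -3.3°) = (0.998, -0.0576) and n = (−sin -3.3°, cos -3.3°) = (0.0576, 0.998). Q is at the origin and V lies 22.9 along u from Q, so V = 22.9·u = (22.9, -1.32). Tangency of A1 to both parallel lines with radius 6.5 puts G and T at Q ± 6.5·n: G = (0.374, 6.49), T = (-0.374, -6.49). Equal radii place E and A the same way about V: E = V + 6.5·n = (23.2, 5.17), A = V − 6.5·n = (22.5, -7.81). Then |QA| = |A − Q| = 23.8.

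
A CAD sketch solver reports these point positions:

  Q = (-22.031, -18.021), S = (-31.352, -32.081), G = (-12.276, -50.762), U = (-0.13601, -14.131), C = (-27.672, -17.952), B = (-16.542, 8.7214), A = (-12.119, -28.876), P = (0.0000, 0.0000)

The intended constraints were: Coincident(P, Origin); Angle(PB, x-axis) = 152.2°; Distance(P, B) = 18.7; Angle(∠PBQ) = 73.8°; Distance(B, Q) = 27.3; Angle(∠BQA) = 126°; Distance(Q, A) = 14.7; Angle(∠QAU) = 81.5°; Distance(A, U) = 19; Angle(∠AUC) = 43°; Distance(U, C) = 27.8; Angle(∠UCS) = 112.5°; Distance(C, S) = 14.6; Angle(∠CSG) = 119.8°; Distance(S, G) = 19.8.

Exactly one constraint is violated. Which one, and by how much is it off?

Distance(S, G) = 19.8 — off by 6.90.

P = (0.00, 0.00) ✓; PB at 152.2° ✓; |PB| = 18.70 ✓; ∠PBQ = 73.80° ✓; |BQ| = 27.30 ✓; ∠BQA = 126.0° ✓; |QA| = 14.70 ✓; ∠QAU = 81.50° ✓; |AU| = 19.00 ✓; ∠AUC = 43.00° ✓; |UC| = 27.80 ✓; ∠UCS = 112.5° ✓; |CS| = 14.60 ✓; ∠CSG = 119.8° ✓; |SG| = 26.70 ✗.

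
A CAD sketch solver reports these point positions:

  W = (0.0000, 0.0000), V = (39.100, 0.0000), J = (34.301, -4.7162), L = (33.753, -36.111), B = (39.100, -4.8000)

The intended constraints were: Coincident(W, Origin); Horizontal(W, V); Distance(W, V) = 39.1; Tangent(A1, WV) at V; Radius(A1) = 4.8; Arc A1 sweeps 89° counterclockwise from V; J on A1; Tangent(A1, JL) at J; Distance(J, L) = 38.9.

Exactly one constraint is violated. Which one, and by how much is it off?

Distance(J, L) = 38.9 — off by 7.50.

W = (0.00, 0.00) ✓; W.y = 0.00, V.y = 0.00 ✓; |WV| = 39.10 ✓; ∠(BV, VW) = 90.00° ✓; |BV| = 4.800 ✓; bearing(B→J) − bearing(B→V) = 89.00° ✓; |BJ| = 4.800 ✓; ∠(BJ, JL) = 90.00° ✓; |JL| = 31.40 ✗.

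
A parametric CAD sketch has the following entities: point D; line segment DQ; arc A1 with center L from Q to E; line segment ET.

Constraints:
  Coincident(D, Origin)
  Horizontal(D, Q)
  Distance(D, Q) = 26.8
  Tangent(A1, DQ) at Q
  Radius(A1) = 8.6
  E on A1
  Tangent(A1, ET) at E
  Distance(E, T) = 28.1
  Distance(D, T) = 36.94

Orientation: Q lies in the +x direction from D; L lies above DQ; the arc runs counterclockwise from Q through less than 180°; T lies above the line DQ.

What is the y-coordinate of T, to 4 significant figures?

34.56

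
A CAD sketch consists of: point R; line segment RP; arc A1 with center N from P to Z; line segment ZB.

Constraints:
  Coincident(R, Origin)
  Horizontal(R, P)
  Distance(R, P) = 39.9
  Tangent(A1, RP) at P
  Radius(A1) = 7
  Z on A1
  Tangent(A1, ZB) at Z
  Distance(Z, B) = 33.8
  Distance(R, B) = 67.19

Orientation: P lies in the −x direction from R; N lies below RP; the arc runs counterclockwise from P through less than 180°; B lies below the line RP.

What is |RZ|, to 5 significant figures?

46.935

R is at the origin; R and P share the same y with |RP| = 39.9 and P on the −x side, so P = (-39.900, 0.0000). A1 meets RP tangentially, so NP is at right angles to RP, so N = P + (0, -7) = (-39.900, -7.0000). Since NZ ⟂ ZB (tangency), |NB| = √(7.0² + 33.8²) = 34.517 regardless of where Z sits on A1. So B lies on both circle(R, 67.19) and circle(N, 34.517); the below-RP intersection is B = (-55.584, -37.748). Z is the foot of the tangent from B: Z = (-46.651, -5.1500).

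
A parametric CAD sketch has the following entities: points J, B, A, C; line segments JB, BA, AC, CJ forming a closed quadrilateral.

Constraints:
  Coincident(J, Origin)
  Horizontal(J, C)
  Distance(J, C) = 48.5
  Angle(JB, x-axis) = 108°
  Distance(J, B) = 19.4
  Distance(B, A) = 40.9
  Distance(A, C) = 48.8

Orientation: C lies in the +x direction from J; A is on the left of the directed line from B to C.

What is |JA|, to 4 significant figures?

50.84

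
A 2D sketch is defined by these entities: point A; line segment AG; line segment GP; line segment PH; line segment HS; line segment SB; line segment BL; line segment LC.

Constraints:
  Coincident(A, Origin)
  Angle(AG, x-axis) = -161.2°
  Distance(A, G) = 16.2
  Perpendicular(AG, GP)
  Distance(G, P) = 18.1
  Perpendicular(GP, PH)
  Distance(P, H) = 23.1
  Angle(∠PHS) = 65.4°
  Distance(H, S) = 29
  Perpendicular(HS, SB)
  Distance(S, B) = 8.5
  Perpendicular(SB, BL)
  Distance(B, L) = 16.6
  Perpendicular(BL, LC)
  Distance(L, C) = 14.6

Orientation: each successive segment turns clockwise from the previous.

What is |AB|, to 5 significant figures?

13.740

A is at the origin; AG runs at -161.2° with length 16.2, so G = (-15.336, -5.2207). AG is perpendicular to GP, so GP runs at 108.80°; with |GP| = 18.1, P = (-21.169, 11.914). GP is perpendicular to PH, so PH runs at 18.800°; with |PH| = 23.1, H = (0.69887, 19.358). ∠PHS = 65.4° gives HS at -95.800° from the x-axis; with |HS| = 29.0, S = (-2.2318, -9.4936). HS is perpendicular to SB, so SB runs at 174.20°; with |SB| = 8.5, B = (-10.688, -8.6346). Then |AB| = |B − A| = 13.740.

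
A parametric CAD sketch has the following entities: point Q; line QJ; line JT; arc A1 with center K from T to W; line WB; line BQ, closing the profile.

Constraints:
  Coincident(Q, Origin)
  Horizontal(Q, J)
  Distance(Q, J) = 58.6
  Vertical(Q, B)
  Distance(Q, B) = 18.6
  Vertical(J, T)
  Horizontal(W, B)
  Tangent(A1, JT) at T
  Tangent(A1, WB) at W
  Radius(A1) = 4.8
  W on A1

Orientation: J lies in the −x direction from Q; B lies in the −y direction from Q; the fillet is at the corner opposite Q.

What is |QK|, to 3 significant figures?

55.5

Q and B share the same x with |QB| = 18.6 and B on the −y side, so B = (0.00, -18.6). The virtual corner opposite Q is at (-58.6, -18.6). Since A1 is tangent to JT there, KT ⟂ JT and tangency of A1 to WB means the radius KW is perpendicular to WB, with radius 4.8, so the center K sits 4.8 in from both sides at K = (-53.8, -13.8). Then |QK| = |K − Q| = 55.5.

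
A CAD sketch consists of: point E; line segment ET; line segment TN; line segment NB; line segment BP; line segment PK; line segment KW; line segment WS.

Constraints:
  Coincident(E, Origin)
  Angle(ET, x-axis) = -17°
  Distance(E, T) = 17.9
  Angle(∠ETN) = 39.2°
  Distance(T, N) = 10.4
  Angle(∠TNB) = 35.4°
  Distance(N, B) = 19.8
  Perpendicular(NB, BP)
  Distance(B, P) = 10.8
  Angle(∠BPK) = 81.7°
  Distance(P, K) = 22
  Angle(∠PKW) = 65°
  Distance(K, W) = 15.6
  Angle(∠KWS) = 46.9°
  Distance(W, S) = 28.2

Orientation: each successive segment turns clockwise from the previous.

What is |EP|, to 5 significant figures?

27.274

E is at the origin; ET runs at -17.0° with length 17.9, so T = (17.118, -5.2335). ∠ETN = 39.2° gives TN at -157.80° from the x-axis; with |TN| = 10.4, N = (7.4888, -9.1630). ∠TNB = 35.4° gives NB at 57.600° from the x-axis; with |NB| = 19.8, B = (18.098, 7.5547). The perpendicularity gives BP at right angles to NB, so BP runs at -32.400°; with |BP| = 10.8, P = (27.217, 1.7678). Then |EP| = |P − E| = 27.274.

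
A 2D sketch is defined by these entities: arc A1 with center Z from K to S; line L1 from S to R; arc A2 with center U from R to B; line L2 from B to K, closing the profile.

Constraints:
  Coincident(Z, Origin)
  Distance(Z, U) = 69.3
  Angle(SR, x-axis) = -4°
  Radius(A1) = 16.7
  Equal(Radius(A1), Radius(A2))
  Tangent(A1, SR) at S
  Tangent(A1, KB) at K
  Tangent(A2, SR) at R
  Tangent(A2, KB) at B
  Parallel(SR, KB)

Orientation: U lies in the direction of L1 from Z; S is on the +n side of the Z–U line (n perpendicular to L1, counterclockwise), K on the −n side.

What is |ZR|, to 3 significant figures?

71.3

The slot axis is L1's direction at -4.0°, so u = (cos -4.0°, sin -4.0°) = (0.998, -0.0698) and n = (−sin -4.0°, cos -4.0°) = (0.0698, 0.998). Z is at the origin and U lies 69.3 along u from Z, so U = 69.3·u = (69.1, -4.83). Tangency of A1 to both parallel lines with radius 16.7 puts S and K at Z ± 16.7·n: S = (1.16, 16.7), K = (-1.16, -16.7). Equal radii place R and B the same way about U: R = U + 16.7·n = (70.3, 11.8), B = U − 16.7·n = (68.0, -21.5). Then |ZR| = |R − Z| = 71.3.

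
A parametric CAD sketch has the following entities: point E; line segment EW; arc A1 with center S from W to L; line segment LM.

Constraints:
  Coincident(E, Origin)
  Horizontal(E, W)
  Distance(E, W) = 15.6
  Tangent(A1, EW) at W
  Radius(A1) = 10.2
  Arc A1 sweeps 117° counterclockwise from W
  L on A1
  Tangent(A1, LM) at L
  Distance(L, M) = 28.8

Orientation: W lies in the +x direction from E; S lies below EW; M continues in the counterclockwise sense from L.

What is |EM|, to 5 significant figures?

44.980

On A1, W sits at bearing 90° from S; a 117° counterclockwise sweep puts L at bearing 207°, so L = S + 10.2·(cos 207°, sin 207°) = (6.5117, -14.831). Tangency of A1 to LM means the radius SL is perpendicular to LM, so LM runs along (−sin 207°, cos 207°); with |LM| = 28.8, M = (19.587, -40.492). Then |EM| = |M − E| = 44.980.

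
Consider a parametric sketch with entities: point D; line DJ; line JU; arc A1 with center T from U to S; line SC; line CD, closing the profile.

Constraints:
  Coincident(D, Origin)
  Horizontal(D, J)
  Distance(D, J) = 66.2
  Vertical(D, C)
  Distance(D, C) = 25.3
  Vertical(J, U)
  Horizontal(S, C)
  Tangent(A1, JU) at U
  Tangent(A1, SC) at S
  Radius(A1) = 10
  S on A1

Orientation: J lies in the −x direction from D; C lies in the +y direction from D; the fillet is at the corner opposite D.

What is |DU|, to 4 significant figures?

67.95

D is at the origin; D and J share the same y with |DJ| = 66.2 and J on the −x side, so J = (-66.20, 0.000). DC is vertical with |DC| = 25.3 and C on the +y side, so C = (0.000, 25.30). The virtual corner opposite D is at (-66.20, 25.30). Since A1 is tangent to JU there, TU ⟂ JU and the tangent condition forces TS to be normal to SC, with radius 10.0, so the center T sits 10.0 in from both sides at T = (-56.20, 15.30). That places the tangent points at U = (-66.20, 15.30) on JU and S = (-56.20, 25.30) on SC. Then |DU| = |U − D| = 67.95.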